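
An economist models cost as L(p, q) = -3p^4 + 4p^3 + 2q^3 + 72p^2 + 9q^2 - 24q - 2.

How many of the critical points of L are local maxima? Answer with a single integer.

L separates as a function of p plus a function of q, so ∇L=0 decouples.
∂L/∂p = -12p(p - 4)(p + 3) = 0 at p ∈ {-3, 0, 4}; ∂L/∂q = 6(q - 1)(q + 4) = 0 at q ∈ {-4, 1}.
The Hessian is diagonal: diag(L_pp, L_qq). Second derivatives: L_pp(-3)=-252, L_pp(0)=144, L_pp(4)=-336; L_qq(-4)=-30, L_qq(1)=30.
Local maxima occur where both diagonal entries negative: (-3, -4), (4, -4). Count: 2.

2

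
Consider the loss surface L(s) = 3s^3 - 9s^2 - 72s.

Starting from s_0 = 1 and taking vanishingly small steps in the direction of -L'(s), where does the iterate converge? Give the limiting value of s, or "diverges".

4

L'(s) = 9(s - 4)(s + 2), so L'(1) = -81.
Gradient descent moves in the -L' direction, i.e. s is increasing.
The nearest critical point in that direction is s = 4, where L'' = 54 > 0 (a local minimum). The iterate converges there.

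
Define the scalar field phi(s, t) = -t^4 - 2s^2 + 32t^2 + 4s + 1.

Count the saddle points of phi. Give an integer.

1

phi separates as a function of s plus a function of t, so ∇phi=0 decouples.
∂phi/∂s = -4(s - 1) = 0 at s ∈ {1}; ∂phi/∂t = -4t(t - 4)(t + 4) = 0 at t ∈ {-4, 0, 4}.
The Hessian is diagonal: diag(phi_ss, phi_tt). Second derivatives: phi_ss(1)=-4; phi_tt(-4)=-128, phi_tt(0)=64, phi_tt(4)=-128.
Saddle points occur where the two diagonal entries have opposite signs: (1, 0). Count: 1.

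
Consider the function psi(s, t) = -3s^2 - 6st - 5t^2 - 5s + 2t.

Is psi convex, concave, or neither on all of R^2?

concave

psi is quadratic, so its Hessian is the constant matrix H = [[-6, -6], [-6, -10]].
det(H) = 24, tr(H) = -16.
det(H) > 0 and tr(H) < 0, so H is negative definite everywhere: concave.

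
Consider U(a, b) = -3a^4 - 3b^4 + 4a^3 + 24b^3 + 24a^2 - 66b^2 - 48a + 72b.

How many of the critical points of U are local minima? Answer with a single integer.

U separates as a function of a plus a function of b, so ∇U=0 decouples.
∂U/∂a = -12(a - 2)(a - 1)(a + 2) = 0 at a ∈ {-2, 1, 2}; ∂U/∂b = -12(b - 3)(b - 2)(b - 1) = 0 at b ∈ {1, 2, 3}.
The Hessian is diagonal: diag(U_aa, U_bb). Second derivatives: U_aa(-2)=-144, U_aa(1)=36, U_aa(2)=-48; U_bb(1)=-24, U_bb(2)=12, U_bb(3)=-24.
Local minima occur where both diagonal entries positive: (1, 2). Count: 1.

1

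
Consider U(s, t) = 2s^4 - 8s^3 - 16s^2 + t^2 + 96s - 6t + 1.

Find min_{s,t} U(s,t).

U(s,t) separates as P(s) + Q(t) + 1, so its minimum is min P + min Q + 1.
P'(s) = 8(s - 3)(s - 2)(s + 2) vanishes at s ∈ {-2, 2, 3}; Q'(t) = 2(t - 3) vanishes at t ∈ {3}.
Local minima of P (where P''>0): P(-2)=-160, P(3)=90. Local minima of Q: Q(3)=-9.
So the global minimum of U is P(-2) + Q(3) + 1 = -160 − 9 + 1 = -168, attained at (-2, 3).

-168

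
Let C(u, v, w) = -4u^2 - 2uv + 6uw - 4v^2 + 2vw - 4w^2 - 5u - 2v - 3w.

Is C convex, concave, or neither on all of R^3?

C is quadratic, so its Hessian is the constant matrix H = [[-8, -2, 6], [-2, -8, 2], [6, 2, -8]].
Leading principal minors: -8, 60, -208.
Signs alternate −, +, − ⇒ H ≺ 0 ⇒ concave.

concave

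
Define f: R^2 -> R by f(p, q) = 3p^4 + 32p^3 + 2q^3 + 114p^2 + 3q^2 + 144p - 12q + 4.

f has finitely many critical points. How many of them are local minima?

2

f separates as a function of p plus a function of q, so ∇f=0 decouples.
∂f/∂p = 12(p + 1)(p + 3)(p + 4) = 0 at p ∈ {-4, -3, -1}; ∂f/∂q = 6(q - 1)(q + 2) = 0 at q ∈ {-2, 1}.
The Hessian is diagonal: diag(f_pp, f_qq). Second derivatives: f_pp(-4)=36, f_pp(-3)=-24, f_pp(-1)=72; f_qq(-2)=-18, f_qq(1)=18.
Local minima occur where both diagonal entries positive: (-4, 1), (-1, 1). Count: 2.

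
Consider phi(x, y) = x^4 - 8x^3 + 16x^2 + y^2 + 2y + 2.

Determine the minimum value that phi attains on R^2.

1

phi(x,y) separates as P(x) + Q(y) + 2, so its minimum is min P + min Q + 2.
P'(x) = 4x(x - 4)(x - 2) vanishes at x ∈ {0, 2, 4}; Q'(y) = 2y + 2 vanishes at y ∈ {-1}.
Local minima of P (where P''>0): P(0)=0, P(4)=0. Local minima of Q: Q(-1)=-1.
So the global minimum of phi is P(0) + Q(-1) + 2 = 0 − 1 + 2 = 1, attained at (0, -1).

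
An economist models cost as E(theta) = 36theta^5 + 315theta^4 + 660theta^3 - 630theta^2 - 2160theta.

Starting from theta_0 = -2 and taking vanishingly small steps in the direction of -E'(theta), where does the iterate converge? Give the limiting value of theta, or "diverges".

E'(theta) = 180(theta - 1)(theta + 1)(theta + 3)(theta + 4), so E'(-2) = 1080.
Gradient descent moves in the -E' direction, i.e. theta is decreasing.
The nearest critical point in that direction is theta = -3, where E'' = 1440 > 0 (a local minimum). The iterate converges there.

-3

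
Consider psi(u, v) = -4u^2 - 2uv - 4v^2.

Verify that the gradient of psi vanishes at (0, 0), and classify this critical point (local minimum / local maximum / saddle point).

∇psi = (-8u - 2v, -2u - 8v); substituting (0, 0) gives ∇psi = (0, 0), so (0, 0) is indeed a critical point.
The Hessian of psi is constant: H = [[-8, -2], [-2, -8]].
det(H) = (-8)·(-8) − (-2)² = 60.
det(H) > 0 and tr(H) = -16 < 0, so H is negative definite and the point is a local maximum.

local maximum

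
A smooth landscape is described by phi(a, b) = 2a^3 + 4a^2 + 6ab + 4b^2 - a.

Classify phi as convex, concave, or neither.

The term 2a^3 is cubic, so the Hessian is not constant.
∂²phi/∂a² = 12a + 8, which takes both signs as a varies (negative for sufficiently negative a). A diagonal entry of the Hessian changing sign means the Hessian is neither positive- nor negative-semidefinite on all of R^2.

neither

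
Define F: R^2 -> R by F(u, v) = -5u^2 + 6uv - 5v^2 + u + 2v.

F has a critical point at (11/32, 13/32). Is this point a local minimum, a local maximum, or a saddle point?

local maximum

The Hessian of F is constant: H = [[-10, 6], [6, -10]].
det(H) = (-10)·(-10) − 6² = 64.
det(H) > 0 and tr(H) = -20 < 0, so H is negative definite and the point is a local maximum.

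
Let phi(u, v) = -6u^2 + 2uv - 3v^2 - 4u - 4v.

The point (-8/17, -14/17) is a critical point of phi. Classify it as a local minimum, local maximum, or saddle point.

The Hessian of phi is constant: H = [[-12, 2], [2, -6]].
det(H) = (-12)·(-6) − 2² = 68.
det(H) > 0 and tr(H) = -18 < 0, so H is negative definite and the point is a local maximum.

local maximum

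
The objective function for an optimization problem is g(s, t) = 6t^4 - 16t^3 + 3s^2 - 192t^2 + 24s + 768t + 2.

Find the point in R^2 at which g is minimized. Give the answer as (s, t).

(-4, -4)

g(s,t) separates as P(s) + Q(t) + 2, so its minimum is min P + min Q + 2.
P'(s) = 6s + 24 vanishes at s ∈ {-4}; Q'(t) = 24(t - 4)(t - 2)(t + 4) vanishes at t ∈ {-4, 2, 4}.
Local minima of P (where P''>0): P(-4)=-48. Local minima of Q: Q(-4)=-3584, Q(4)=512.
So the global minimum of g is P(-4) + Q(-4) + 2 = -48 − 3584 + 2 = -3630, attained at (-4, -4).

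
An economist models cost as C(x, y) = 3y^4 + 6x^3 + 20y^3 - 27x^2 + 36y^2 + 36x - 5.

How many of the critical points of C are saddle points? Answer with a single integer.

C separates as a function of x plus a function of y, so ∇C=0 decouples.
∂C/∂x = 18(x - 2)(x - 1) = 0 at x ∈ {1, 2}; ∂C/∂y = 12y(y + 2)(y + 3) = 0 at y ∈ {-3, -2, 0}.
The Hessian is diagonal: diag(C_xx, C_yy). Second derivatives: C_xx(1)=-18, C_xx(2)=18; C_yy(-3)=36, C_yy(-2)=-24, C_yy(0)=72.
Saddle points occur where the two diagonal entries have opposite signs: (1, -3), (1, 0), (2, -2). Count: 3.

3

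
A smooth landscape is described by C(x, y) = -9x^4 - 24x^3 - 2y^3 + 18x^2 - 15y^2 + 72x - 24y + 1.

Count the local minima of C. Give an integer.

C separates as a function of x plus a function of y, so ∇C=0 decouples.
∂C/∂x = -36(x - 1)(x + 1)(x + 2) = 0 at x ∈ {-2, -1, 1}; ∂C/∂y = -6(y + 1)(y + 4) = 0 at y ∈ {-4, -1}.
The Hessian is diagonal: diag(C_xx, C_yy). Second derivatives: C_xx(-2)=-108, C_xx(-1)=72, C_xx(1)=-216; C_yy(-4)=18, C_yy(-1)=-18.
Local minima occur where both diagonal entries positive: (-1, -4). Count: 1.

1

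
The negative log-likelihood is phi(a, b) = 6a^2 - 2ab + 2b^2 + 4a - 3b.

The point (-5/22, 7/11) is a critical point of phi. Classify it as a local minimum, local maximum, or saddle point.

local minimum

The Hessian of phi is constant: H = [[12, -2], [-2, 4]].
det(H) = 12·4 − (-2)² = 44.
det(H) > 0 and tr(H) = 16 > 0, so H is positive definite and the point is a local minimum.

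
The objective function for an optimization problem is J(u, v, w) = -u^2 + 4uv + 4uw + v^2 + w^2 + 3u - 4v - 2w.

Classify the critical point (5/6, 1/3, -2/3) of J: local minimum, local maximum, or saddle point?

saddle point

The Hessian is constant: H = [[-2, 4, 4], [4, 2, 0], [4, 0, 2]].
Leading principal minors: Δ₁ = -2, Δ₂ = -20, Δ₃ = -72.
The minors fit neither the all-positive nor the alternating-sign pattern, so H is indefinite: a saddle point.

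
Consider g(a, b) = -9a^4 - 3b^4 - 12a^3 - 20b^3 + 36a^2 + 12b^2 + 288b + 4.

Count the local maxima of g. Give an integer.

4

g separates as a function of a plus a function of b, so ∇g=0 decouples.
∂g/∂a = -36a(a - 1)(a + 2) = 0 at a ∈ {-2, 0, 1}; ∂g/∂b = -12(b - 2)(b + 3)(b + 4) = 0 at b ∈ {-4, -3, 2}.
The Hessian is diagonal: diag(g_aa, g_bb). Second derivatives: g_aa(-2)=-216, g_aa(0)=72, g_aa(1)=-108; g_bb(-4)=-72, g_bb(-3)=60, g_bb(2)=-360.
Local maxima occur where both diagonal entries negative: (-2, -4), (-2, 2), (1, -4), (1, 2). Count: 4.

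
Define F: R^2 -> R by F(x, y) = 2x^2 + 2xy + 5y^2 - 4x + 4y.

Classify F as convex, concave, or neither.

F is quadratic, so its Hessian is the constant matrix H = [[4, 2], [2, 10]].
det(H) = 36, tr(H) = 14.
det(H) > 0 and tr(H) > 0, so H is positive definite everywhere: convex.

convex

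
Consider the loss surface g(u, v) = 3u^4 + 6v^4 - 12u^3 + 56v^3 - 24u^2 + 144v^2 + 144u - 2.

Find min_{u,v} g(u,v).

-242

g(u,v) separates as P(u) + Q(v) − 2, so its minimum is min P + min Q − 2.
P'(u) = 12(u - 3)(u - 2)(u + 2) vanishes at u ∈ {-2, 2, 3}; Q'(v) = 24v(v + 3)(v + 4) vanishes at v ∈ {-4, -3, 0}.
Local minima of P (where P''>0): P(-2)=-240, P(3)=135. Local minima of Q: Q(-4)=256, Q(0)=0.
So the global minimum of g is P(-2) + Q(0) − 2 = -240 + 0 − 2 = -242, attained at (-2, 0).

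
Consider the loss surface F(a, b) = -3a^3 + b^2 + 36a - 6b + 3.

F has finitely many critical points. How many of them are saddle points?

F separates as a function of a plus a function of b, so ∇F=0 decouples.
∂F/∂a = -9(a - 2)(a + 2) = 0 at a ∈ {-2, 2}; ∂F/∂b = 2(b - 3) = 0 at b ∈ {3}.
The Hessian is diagonal: diag(F_aa, F_bb). Second derivatives: F_aa(-2)=36, F_aa(2)=-36; F_bb(3)=2.
Saddle points occur where the two diagonal entries have opposite signs: (2, 3). Count: 1.

1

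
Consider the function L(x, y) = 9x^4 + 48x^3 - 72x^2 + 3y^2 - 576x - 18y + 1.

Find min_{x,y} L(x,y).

L(x,y) separates as P(x) + Q(y) + 1, so its minimum is min P + min Q + 1.
P'(x) = 36(x - 2)(x + 2)(x + 4) vanishes at x ∈ {-4, -2, 2}; Q'(y) = 6y - 18 vanishes at y ∈ {3}.
Local minima of P (where P''>0): P(-4)=384, P(2)=-912. Local minima of Q: Q(3)=-27.
So the global minimum of L is P(2) + Q(3) + 1 = -912 − 27 + 1 = -938, attained at (2, 3).

-938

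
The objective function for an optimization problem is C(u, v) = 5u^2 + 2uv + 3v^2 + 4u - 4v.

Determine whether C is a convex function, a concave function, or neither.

C is quadratic, so its Hessian is the constant matrix H = [[10, 2], [2, 6]].
det(H) = 56, tr(H) = 16.
det(H) > 0 and tr(H) > 0, so H is positive definite everywhere: convex.

convex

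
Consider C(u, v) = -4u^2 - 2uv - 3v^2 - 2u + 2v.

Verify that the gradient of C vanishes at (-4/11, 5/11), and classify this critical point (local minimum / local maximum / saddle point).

local maximum

∇C = (-8u - 2v - 2, -2u - 6v + 2); substituting (-4/11, 5/11) gives ∇C = (0, 0), so (-4/11, 5/11) is indeed a critical point.
The Hessian of C is constant: H = [[-8, -2], [-2, -6]].
det(H) = (-8)·(-6) − (-2)² = 44.
det(H) > 0 and tr(H) = -14 < 0, so H is negative definite and the point is a local maximum.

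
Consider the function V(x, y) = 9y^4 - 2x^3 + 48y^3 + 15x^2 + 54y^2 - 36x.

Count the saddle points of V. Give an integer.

V separates as a function of x plus a function of y, so ∇V=0 decouples.
∂V/∂x = -6(x - 3)(x - 2) = 0 at x ∈ {2, 3}; ∂V/∂y = 36y(y + 1)(y + 3) = 0 at y ∈ {-3, -1, 0}.
The Hessian is diagonal: diag(V_xx, V_yy). Second derivatives: V_xx(2)=6, V_xx(3)=-6; V_yy(-3)=216, V_yy(-1)=-72, V_yy(0)=108.
Saddle points occur where the two diagonal entries have opposite signs: (2, -1), (3, -3), (3, 0). Count: 3.

3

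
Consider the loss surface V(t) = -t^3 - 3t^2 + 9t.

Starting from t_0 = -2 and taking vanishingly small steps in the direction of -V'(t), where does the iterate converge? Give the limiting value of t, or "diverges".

V'(t) = -3(t - 1)(t + 3), so V'(-2) = 9.
Gradient descent moves in the -V' direction, i.e. t is decreasing.
The nearest critical point in that direction is t = -3, where V'' = 12 > 0 (a local minimum). The iterate converges there.

-3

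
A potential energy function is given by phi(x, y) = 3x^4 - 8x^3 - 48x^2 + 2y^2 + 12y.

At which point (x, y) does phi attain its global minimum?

phi(x,y) separates as P(x) + Q(y), so its minimum is min P + min Q.
P'(x) = 12x(x - 4)(x + 2) vanishes at x ∈ {-2, 0, 4}; Q'(y) = 4y + 12 vanishes at y ∈ {-3}.
Local minima of P (where P''>0): P(-2)=-80, P(4)=-512. Local minima of Q: Q(-3)=-18.
So the global minimum of phi is P(4) + Q(-3) = -512 − 18 = -530, attained at (4, -3).

(4, -3)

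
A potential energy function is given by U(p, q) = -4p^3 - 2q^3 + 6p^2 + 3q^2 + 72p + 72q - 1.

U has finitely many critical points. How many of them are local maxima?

U separates as a function of p plus a function of q, so ∇U=0 decouples.
∂U/∂p = -12(p - 3)(p + 2) = 0 at p ∈ {-2, 3}; ∂U/∂q = -6(q - 4)(q + 3) = 0 at q ∈ {-3, 4}.
The Hessian is diagonal: diag(U_pp, U_qq). Second derivatives: U_pp(-2)=60, U_pp(3)=-60; U_qq(-3)=42, U_qq(4)=-42.
Local maxima occur where both diagonal entries negative: (3, 4). Count: 1.

1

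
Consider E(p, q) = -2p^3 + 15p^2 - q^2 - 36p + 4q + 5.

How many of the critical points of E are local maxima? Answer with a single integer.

1

E separates as a function of p plus a function of q, so ∇E=0 decouples.
∂E/∂p = -6(p - 3)(p - 2) = 0 at p ∈ {2, 3}; ∂E/∂q = -2(q - 2) = 0 at q ∈ {2}.
The Hessian is diagonal: diag(E_pp, E_qq). Second derivatives: E_pp(2)=6, E_pp(3)=-6; E_qq(2)=-2.
Local maxima occur where both diagonal entries negative: (3, 2). Count: 1.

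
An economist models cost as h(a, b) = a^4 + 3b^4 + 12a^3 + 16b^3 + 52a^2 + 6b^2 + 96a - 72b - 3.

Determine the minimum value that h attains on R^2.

h(a,b) separates as P(a) + Q(b) − 3, so its minimum is min P + min Q − 3.
P'(a) = 4(a + 2)(a + 3)(a + 4) vanishes at a ∈ {-4, -3, -2}; Q'(b) = 12(b - 1)(b + 2)(b + 3) vanishes at b ∈ {-3, -2, 1}.
Local minima of P (where P''>0): P(-4)=-64, P(-2)=-64. Local minima of Q: Q(-3)=81, Q(1)=-47.
So the global minimum of h is P(-4) + Q(1) − 3 = -64 − 47 − 3 = -114, attained at (-4, 1).

-114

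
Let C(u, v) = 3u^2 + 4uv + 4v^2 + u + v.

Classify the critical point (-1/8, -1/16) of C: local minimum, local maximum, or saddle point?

local minimum

The Hessian of C is constant: H = [[6, 4], [4, 8]].
det(H) = 6·8 − 4² = 32.
det(H) > 0 and tr(H) = 14 > 0, so H is positive definite and the point is a local minimum.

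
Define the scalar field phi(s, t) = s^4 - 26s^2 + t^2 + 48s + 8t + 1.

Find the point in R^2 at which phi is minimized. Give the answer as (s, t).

(-4, -4)

phi(s,t) separates as P(s) + Q(t) + 1, so its minimum is min P + min Q + 1.
P'(s) = 4(s - 3)(s - 1)(s + 4) vanishes at s ∈ {-4, 1, 3}; Q'(t) = 2(t + 4) vanishes at t ∈ {-4}.
Local minima of P (where P''>0): P(-4)=-352, P(3)=-9. Local minima of Q: Q(-4)=-16.
So the global minimum of phi is P(-4) + Q(-4) + 1 = -352 − 16 + 1 = -367, attained at (-4, -4).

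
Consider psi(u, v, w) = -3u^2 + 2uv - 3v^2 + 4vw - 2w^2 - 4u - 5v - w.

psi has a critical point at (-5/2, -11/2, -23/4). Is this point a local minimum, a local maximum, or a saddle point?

The Hessian is constant: H = [[-6, 2, 0], [2, -6, 4], [0, 4, -4]].
Leading principal minors: Δ₁ = -6, Δ₂ = 32, Δ₃ = -32.
The minors alternate sign starting negative (−, +, −), so H is negative definite: a local maximum.

local maximum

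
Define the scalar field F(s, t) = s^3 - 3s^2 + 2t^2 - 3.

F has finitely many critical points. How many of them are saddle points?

1

F separates as a function of s plus a function of t, so ∇F=0 decouples.
∂F/∂s = 3s(s - 2) = 0 at s ∈ {0, 2}; ∂F/∂t = 4t = 0 at t ∈ {0}.
The Hessian is diagonal: diag(F_ss, F_tt). Second derivatives: F_ss(0)=-6, F_ss(2)=6; F_tt(0)=4.
Saddle points occur where the two diagonal entries have opposite signs: (0, 0). Count: 1.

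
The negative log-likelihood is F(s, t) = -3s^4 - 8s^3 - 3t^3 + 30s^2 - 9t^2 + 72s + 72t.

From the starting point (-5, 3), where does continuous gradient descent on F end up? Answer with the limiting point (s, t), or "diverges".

diverges

F is separable, so gradient descent decouples: s follows -∂F/∂s, t follows -∂F/∂t.
∂F/∂s = -12(s - 2)(s + 1)(s + 3); at s=-5 this is 672, so s decreases.
∂F/∂t = -9(t - 2)(t + 4); at t=3 this is -63, so t increases.
The s-coordinate has no critical point in that direction and runs off to infinity.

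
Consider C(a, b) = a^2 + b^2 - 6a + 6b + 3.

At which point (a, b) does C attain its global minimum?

(3, -3)

C(a,b) separates as P(a) + Q(b) + 3, so its minimum is min P + min Q + 3.
P'(a) = 2a - 6 vanishes at a ∈ {3}; Q'(b) = 2b + 6 vanishes at b ∈ {-3}.
Local minima of P (where P''>0): P(3)=-9. Local minima of Q: Q(-3)=-9.
So the global minimum of C is P(3) + Q(-3) + 3 = -9 − 9 + 3 = -15, attained at (3, -3).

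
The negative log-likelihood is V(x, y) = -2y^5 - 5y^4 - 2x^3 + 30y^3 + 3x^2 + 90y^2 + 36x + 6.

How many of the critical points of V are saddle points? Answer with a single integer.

4

V separates as a function of x plus a function of y, so ∇V=0 decouples.
∂V/∂x = -6(x - 3)(x + 2) = 0 at x ∈ {-2, 3}; ∂V/∂y = -10y(y - 3)(y + 2)(y + 3) = 0 at y ∈ {-3, -2, 0, 3}.
The Hessian is diagonal: diag(V_xx, V_yy). Second derivatives: V_xx(-2)=30, V_xx(3)=-30; V_yy(-3)=180, V_yy(-2)=-100, V_yy(0)=180, V_yy(3)=-900.
Saddle points occur where the two diagonal entries have opposite signs: (-2, -2), (-2, 3), (3, -3), (3, 0). Count: 4.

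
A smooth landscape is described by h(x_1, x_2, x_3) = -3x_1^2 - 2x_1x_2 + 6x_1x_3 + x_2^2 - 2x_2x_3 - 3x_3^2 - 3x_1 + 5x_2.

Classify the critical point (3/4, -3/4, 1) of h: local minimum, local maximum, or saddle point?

saddle point

The Hessian is constant: H = [[-6, -2, 6], [-2, 2, -2], [6, -2, -6]].
Leading principal minors: Δ₁ = -6, Δ₂ = -16, Δ₃ = 96.
The minors fit neither the all-positive nor the alternating-sign pattern, so H is indefinite: a saddle point.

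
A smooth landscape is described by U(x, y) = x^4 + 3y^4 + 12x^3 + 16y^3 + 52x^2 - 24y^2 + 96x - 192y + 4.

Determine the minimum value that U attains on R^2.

U(x,y) separates as P(x) + Q(y) + 4, so its minimum is min P + min Q + 4.
P'(x) = 4(x + 2)(x + 3)(x + 4) vanishes at x ∈ {-4, -3, -2}; Q'(y) = 12(y - 2)(y + 2)(y + 4) vanishes at y ∈ {-4, -2, 2}.
Local minima of P (where P''>0): P(-4)=-64, P(-2)=-64. Local minima of Q: Q(-4)=128, Q(2)=-304.
So the global minimum of U is P(-4) + Q(2) + 4 = -64 − 304 + 4 = -364, attained at (-4, 2).

-364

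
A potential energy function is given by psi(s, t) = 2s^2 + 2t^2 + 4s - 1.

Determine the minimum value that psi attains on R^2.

-3

psi(s,t) separates as P(s) + Q(t) − 1, so its minimum is min P + min Q − 1.
P'(s) = 4s + 4 vanishes at s ∈ {-1}; Q'(t) = 4t vanishes at t ∈ {0}.
Local minima of P (where P''>0): P(-1)=-2. Local minima of Q: Q(0)=0.
So the global minimum of psi is P(-1) + Q(0) − 1 = -2 + 0 − 1 = -3, attained at (-1, 0).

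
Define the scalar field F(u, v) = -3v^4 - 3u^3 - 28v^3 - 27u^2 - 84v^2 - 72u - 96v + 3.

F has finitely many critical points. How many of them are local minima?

1

F separates as a function of u plus a function of v, so ∇F=0 decouples.
∂F/∂u = -9(u + 2)(u + 4) = 0 at u ∈ {-4, -2}; ∂F/∂v = -12(v + 1)(v + 2)(v + 4) = 0 at v ∈ {-4, -2, -1}.
The Hessian is diagonal: diag(F_uu, F_vv). Second derivatives: F_uu(-4)=18, F_uu(-2)=-18; F_vv(-4)=-72, F_vv(-2)=24, F_vv(-1)=-36.
Local minima occur where both diagonal entries positive: (-4, -2). Count: 1.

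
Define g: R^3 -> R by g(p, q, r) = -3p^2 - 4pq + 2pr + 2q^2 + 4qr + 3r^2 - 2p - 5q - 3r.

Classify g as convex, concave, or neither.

neither

g is quadratic, so its Hessian is the constant matrix H = [[-6, -4, 2], [-4, 4, 4], [2, 4, 6]].
Leading principal minors: -6, -40, -224.
Neither pattern holds ⇒ H is indefinite ⇒ neither convex nor concave.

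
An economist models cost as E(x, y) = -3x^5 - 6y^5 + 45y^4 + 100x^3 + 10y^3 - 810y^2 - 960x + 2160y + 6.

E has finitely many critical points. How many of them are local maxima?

E separates as a function of x plus a function of y, so ∇E=0 decouples.
∂E/∂x = -15(x - 4)(x - 2)(x + 2)(x + 4) = 0 at x ∈ {-4, -2, 2, 4}; ∂E/∂y = -30(y - 4)(y - 3)(y - 2)(y + 3) = 0 at y ∈ {-3, 2, 3, 4}.
The Hessian is diagonal: diag(E_xx, E_yy). Second derivatives: E_xx(-4)=1440, E_xx(-2)=-720, E_xx(2)=720, E_xx(4)=-1440; E_yy(-3)=6300, E_yy(2)=-300, E_yy(3)=180, E_yy(4)=-420.
Local maxima occur where both diagonal entries negative: (-2, 2), (-2, 4), (4, 2), (4, 4). Count: 4.

4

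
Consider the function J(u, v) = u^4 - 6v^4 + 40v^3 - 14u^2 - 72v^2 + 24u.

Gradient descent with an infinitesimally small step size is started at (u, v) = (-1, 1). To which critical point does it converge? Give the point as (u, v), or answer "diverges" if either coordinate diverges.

(-3, 2)

J is separable, so gradient descent decouples: u follows -∂J/∂u, v follows -∂J/∂v.
∂J/∂u = 4(u - 2)(u - 1)(u + 3); at u=-1 this is 48, so u decreases.
∂J/∂v = -24v(v - 3)(v - 2); at v=1 this is -48, so v increases.
u converges to its nearest critical value -3 (a local min of the u-part); v converges to 2. The iterate converges to (-3, 2).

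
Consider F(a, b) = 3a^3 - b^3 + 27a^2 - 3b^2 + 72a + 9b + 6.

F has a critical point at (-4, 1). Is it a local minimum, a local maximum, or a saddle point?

local maximum

The mixed partial ∂²F/∂a∂b is 0, so the Hessian at any point is diag(F_aa, F_bb) = diag(18(a + 3), -6(b + 1)).
At (-4, 1): H = diag(-18, -12).
Both eigenvalues are negative, so H is negative definite: a local maximum.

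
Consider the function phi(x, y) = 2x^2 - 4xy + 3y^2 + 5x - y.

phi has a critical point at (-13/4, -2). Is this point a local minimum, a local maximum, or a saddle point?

The Hessian of phi is constant: H = [[4, -4], [-4, 6]].
det(H) = 4·6 − (-4)² = 8.
det(H) > 0 and tr(H) = 10 > 0, so H is positive definite and the point is a local minimum.

local minimum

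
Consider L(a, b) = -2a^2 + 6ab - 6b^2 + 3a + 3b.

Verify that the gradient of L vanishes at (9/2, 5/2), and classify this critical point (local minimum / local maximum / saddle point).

local maximum

∇L = (-4a + 6b + 3, 6a - 12b + 3); substituting (9/2, 5/2) gives ∇L = (0, 0), so (9/2, 5/2) is indeed a critical point.
The Hessian of L is constant: H = [[-4, 6], [6, -12]].
det(H) = (-4)·(-12) − 6² = 12.
det(H) > 0 and tr(H) = -16 < 0, so H is negative definite and the point is a local maximum.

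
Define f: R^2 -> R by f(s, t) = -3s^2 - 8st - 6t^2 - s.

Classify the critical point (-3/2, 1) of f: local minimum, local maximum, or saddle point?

The Hessian of f is constant: H = [[-6, -8], [-8, -12]].
det(H) = (-6)·(-12) − (-8)² = 8.
det(H) > 0 and tr(H) = -18 < 0, so H is negative definite and the point is a local maximum.

local maximum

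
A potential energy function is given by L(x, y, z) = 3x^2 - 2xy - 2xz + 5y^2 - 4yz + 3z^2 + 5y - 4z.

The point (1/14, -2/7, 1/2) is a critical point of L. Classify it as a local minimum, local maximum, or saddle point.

local minimum

The Hessian is constant: H = [[6, -2, -2], [-2, 10, -4], [-2, -4, 6]].
Leading principal minors: Δ₁ = 6, Δ₂ = 56, Δ₃ = 168.
All leading minors are positive, so H is positive definite: a local minimum.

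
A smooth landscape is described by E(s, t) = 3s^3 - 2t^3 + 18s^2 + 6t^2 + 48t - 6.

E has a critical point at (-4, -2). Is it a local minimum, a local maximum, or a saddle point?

saddle point

The mixed partial ∂²E/∂s∂t is 0, so the Hessian at any point is diag(E_ss, E_tt) = diag(18(s + 2), 12(-t + 1)).
At (-4, -2): H = diag(-36, 36).
The eigenvalues have opposite signs, so H is indefinite: a saddle point.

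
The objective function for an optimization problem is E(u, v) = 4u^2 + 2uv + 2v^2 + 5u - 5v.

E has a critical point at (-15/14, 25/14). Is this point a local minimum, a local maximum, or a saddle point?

local minimum

The Hessian of E is constant: H = [[8, 2], [2, 4]].
det(H) = 8·4 − 2² = 28.
det(H) > 0 and tr(H) = 12 > 0, so H is positive definite and the point is a local minimum.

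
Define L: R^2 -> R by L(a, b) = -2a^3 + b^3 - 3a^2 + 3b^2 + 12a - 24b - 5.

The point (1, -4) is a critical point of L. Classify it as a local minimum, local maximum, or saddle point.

local maximum

The mixed partial ∂²L/∂a∂b is 0, so the Hessian at any point is diag(L_aa, L_bb) = diag(-6(2a + 1), 6(b + 1)).
At (1, -4): H = diag(-18, -18).
Both eigenvalues are negative, so H is negative definite: a local maximum.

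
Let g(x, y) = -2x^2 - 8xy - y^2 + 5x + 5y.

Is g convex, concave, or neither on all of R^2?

g is quadratic, so its Hessian is the constant matrix H = [[-4, -8], [-8, -2]].
det(H) = -56, tr(H) = -6.
det(H) < 0, so H is indefinite: neither convex nor concave.

neither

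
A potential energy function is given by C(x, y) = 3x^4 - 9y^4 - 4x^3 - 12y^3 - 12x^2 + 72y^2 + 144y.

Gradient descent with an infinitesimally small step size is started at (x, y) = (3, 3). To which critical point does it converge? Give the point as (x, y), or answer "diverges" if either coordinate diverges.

diverges

C is separable, so gradient descent decouples: x follows -∂C/∂x, y follows -∂C/∂y.
∂C/∂x = 12x(x - 2)(x + 1); at x=3 this is 144, so x decreases.
∂C/∂y = -36(y - 2)(y + 1)(y + 2); at y=3 this is -720, so y increases.
The y-coordinate has no critical point in that direction and runs off to infinity.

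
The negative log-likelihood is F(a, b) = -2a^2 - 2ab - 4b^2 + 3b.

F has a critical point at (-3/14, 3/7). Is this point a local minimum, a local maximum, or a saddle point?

local maximum

The Hessian of F is constant: H = [[-4, -2], [-2, -8]].
det(H) = (-4)·(-8) − (-2)² = 28.
det(H) > 0 and tr(H) = -12 < 0, so H is negative definite and the point is a local maximum.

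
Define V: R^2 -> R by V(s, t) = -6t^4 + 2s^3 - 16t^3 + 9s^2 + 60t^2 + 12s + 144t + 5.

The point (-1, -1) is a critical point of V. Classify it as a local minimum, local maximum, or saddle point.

The mixed partial ∂²V/∂s∂t is 0, so the Hessian at any point is diag(V_ss, V_tt) = diag(6(2s + 3), 24(-3t^2 - 4t + 5)).
At (-1, -1): H = diag(6, 144).
Both eigenvalues are positive, so H is positive definite: a local minimum.

local minimum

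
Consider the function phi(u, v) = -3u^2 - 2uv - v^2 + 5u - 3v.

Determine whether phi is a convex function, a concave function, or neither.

phi is quadratic, so its Hessian is the constant matrix H = [[-6, -2], [-2, -2]].
det(H) = 8, tr(H) = -8.
det(H) > 0 and tr(H) < 0, so H is negative definite everywhere: concave.

concave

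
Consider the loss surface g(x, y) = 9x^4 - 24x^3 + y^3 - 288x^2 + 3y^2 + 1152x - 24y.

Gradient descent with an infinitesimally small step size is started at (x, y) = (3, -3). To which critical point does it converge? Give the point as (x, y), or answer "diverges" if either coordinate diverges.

(4, 2)

g is separable, so gradient descent decouples: x follows -∂g/∂x, y follows -∂g/∂y.
∂g/∂x = 36(x - 4)(x - 2)(x + 4); at x=3 this is -252, so x increases.
∂g/∂y = 3(y - 2)(y + 4); at y=-3 this is -15, so y increases.
x converges to its nearest critical value 4 (a local min of the x-part); y converges to 2. The iterate converges to (4, 2).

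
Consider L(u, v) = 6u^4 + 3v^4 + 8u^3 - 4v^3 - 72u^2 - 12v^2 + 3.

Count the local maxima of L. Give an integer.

L separates as a function of u plus a function of v, so ∇L=0 decouples.
∂L/∂u = 24u(u - 2)(u + 3) = 0 at u ∈ {-3, 0, 2}; ∂L/∂v = 12v(v - 2)(v + 1) = 0 at v ∈ {-1, 0, 2}.
The Hessian is diagonal: diag(L_uu, L_vv). Second derivatives: L_uu(-3)=360, L_uu(0)=-144, L_uu(2)=240; L_vv(-1)=36, L_vv(0)=-24, L_vv(2)=72.
Local maxima occur where both diagonal entries negative: (0, 0). Count: 1.

1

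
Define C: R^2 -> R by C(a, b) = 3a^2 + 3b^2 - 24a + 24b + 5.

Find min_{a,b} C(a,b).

-91

C(a,b) separates as P(a) + Q(b) + 5, so its minimum is min P + min Q + 5.
P'(a) = 6a - 24 vanishes at a ∈ {4}; Q'(b) = 6b + 24 vanishes at b ∈ {-4}.
Local minima of P (where P''>0): P(4)=-48. Local minima of Q: Q(-4)=-48.
So the global minimum of C is P(4) + Q(-4) + 5 = -48 − 48 + 5 = -91, attained at (4, -4).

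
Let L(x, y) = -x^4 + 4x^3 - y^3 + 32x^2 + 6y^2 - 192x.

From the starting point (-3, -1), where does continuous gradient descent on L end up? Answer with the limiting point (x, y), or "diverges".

L is separable, so gradient descent decouples: x follows -∂L/∂x, y follows -∂L/∂y.
∂L/∂x = -4(x - 4)(x - 3)(x + 4); at x=-3 this is -168, so x increases.
∂L/∂y = -3y(y - 4); at y=-1 this is -15, so y increases.
x converges to its nearest critical value 3 (a local min of the x-part); y converges to 0. The iterate converges to (3, 0).

(3, 0)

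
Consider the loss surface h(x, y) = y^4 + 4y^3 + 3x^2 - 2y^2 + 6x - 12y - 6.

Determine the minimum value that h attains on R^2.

-18

h(x,y) separates as P(x) + Q(y) − 6, so its minimum is min P + min Q − 6.
P'(x) = 6x + 6 vanishes at x ∈ {-1}; Q'(y) = 4(y - 1)(y + 1)(y + 3) vanishes at y ∈ {-3, -1, 1}.
Local minima of P (where P''>0): P(-1)=-3. Local minima of Q: Q(-3)=-9, Q(1)=-9.
So the global minimum of h is P(-1) + Q(-3) − 6 = -3 − 9 − 6 = -18, attained at (-1, -3).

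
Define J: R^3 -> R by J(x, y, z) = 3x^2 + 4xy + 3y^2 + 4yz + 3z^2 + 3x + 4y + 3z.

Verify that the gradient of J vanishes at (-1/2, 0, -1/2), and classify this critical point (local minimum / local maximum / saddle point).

∇J = (6x + 4y + 3, 4x + 6y + 4z + 4, 4y + 6z + 3); substituting (-1/2, 0, -1/2) gives ∇J = (0, 0, 0), so (-1/2, 0, -1/2) is indeed a critical point.
The Hessian is constant: H = [[6, 4, 0], [4, 6, 4], [0, 4, 6]].
Leading principal minors: Δ₁ = 6, Δ₂ = 20, Δ₃ = 24.
All leading minors are positive, so H is positive definite: a local minimum.

local minimum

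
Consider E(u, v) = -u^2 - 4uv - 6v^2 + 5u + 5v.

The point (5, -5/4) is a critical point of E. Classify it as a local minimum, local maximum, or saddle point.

local maximum

The Hessian of E is constant: H = [[-2, -4], [-4, -12]].
det(H) = (-2)·(-12) − (-4)² = 8.
det(H) > 0 and tr(H) = -14 < 0, so H is negative definite and the point is a local maximum.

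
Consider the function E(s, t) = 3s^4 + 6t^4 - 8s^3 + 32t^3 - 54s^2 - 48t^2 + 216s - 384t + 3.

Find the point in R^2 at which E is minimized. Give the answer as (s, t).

E(s,t) separates as P(s) + Q(t) + 3, so its minimum is min P + min Q + 3.
P'(s) = 12(s - 3)(s - 2)(s + 3) vanishes at s ∈ {-3, 2, 3}; Q'(t) = 24(t - 2)(t + 2)(t + 4) vanishes at t ∈ {-4, -2, 2}.
Local minima of P (where P''>0): P(-3)=-675, P(3)=189. Local minima of Q: Q(-4)=256, Q(2)=-608.
So the global minimum of E is P(-3) + Q(2) + 3 = -675 − 608 + 3 = -1280, attained at (-3, 2).

(-3, 2)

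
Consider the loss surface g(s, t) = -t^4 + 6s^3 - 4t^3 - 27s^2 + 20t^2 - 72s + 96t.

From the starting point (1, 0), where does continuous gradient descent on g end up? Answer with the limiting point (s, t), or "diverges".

(4, -2)

g is separable, so gradient descent decouples: s follows -∂g/∂s, t follows -∂g/∂t.
∂g/∂s = 18(s - 4)(s + 1); at s=1 this is -108, so s increases.
∂g/∂t = -4(t - 3)(t + 2)(t + 4); at t=0 this is 96, so t decreases.
s converges to its nearest critical value 4 (a local min of the s-part); t converges to -2. The iterate converges to (4, -2).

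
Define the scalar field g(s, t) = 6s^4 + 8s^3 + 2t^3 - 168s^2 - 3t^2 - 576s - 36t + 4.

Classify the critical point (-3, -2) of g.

The mixed partial ∂²g/∂s∂t is 0, so the Hessian at any point is diag(g_ss, g_tt) = diag(24(3s^2 + 2s - 14), 6(2t - 1)).
At (-3, -2): H = diag(168, -30).
The eigenvalues have opposite signs, so H is indefinite: a saddle point.

saddle point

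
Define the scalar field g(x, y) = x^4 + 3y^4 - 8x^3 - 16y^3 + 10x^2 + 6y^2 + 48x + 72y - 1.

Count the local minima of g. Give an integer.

g separates as a function of x plus a function of y, so ∇g=0 decouples.
∂g/∂x = 4(x - 4)(x - 3)(x + 1) = 0 at x ∈ {-1, 3, 4}; ∂g/∂y = 12(y - 3)(y - 2)(y + 1) = 0 at y ∈ {-1, 2, 3}.
The Hessian is diagonal: diag(g_xx, g_yy). Second derivatives: g_xx(-1)=80, g_xx(3)=-16, g_xx(4)=20; g_yy(-1)=144, g_yy(2)=-36, g_yy(3)=48.
Local minima occur where both diagonal entries positive: (-1, -1), (-1, 3), (4, -1), (4, 3). Count: 4.

4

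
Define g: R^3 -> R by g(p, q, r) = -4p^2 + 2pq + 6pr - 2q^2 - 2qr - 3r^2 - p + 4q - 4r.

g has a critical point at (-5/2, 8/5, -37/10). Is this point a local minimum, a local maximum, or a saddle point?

local maximum

The Hessian is constant: H = [[-8, 2, 6], [2, -4, -2], [6, -2, -6]].
Leading principal minors: Δ₁ = -8, Δ₂ = 28, Δ₃ = -40.
The minors alternate sign starting negative (−, +, −), so H is negative definite: a local maximum.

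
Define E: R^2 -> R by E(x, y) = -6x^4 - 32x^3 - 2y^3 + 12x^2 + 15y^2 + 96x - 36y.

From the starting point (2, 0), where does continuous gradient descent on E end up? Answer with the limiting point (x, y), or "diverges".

E is separable, so gradient descent decouples: x follows -∂E/∂x, y follows -∂E/∂y.
∂E/∂x = -24(x - 1)(x + 1)(x + 4); at x=2 this is -432, so x increases.
∂E/∂y = -6(y - 3)(y - 2); at y=0 this is -36, so y increases.
The x-coordinate has no critical point in that direction and runs off to infinity.

diverges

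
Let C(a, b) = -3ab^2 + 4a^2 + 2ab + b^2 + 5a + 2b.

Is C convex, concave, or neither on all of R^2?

The term -3ab^2 is cubic, so the Hessian is not constant.
∂²C/∂b² = -6a + 2, which takes both signs as a varies (negative for sufficiently large a). A diagonal entry of the Hessian changing sign means the Hessian is neither positive- nor negative-semidefinite on all of R^2.

neither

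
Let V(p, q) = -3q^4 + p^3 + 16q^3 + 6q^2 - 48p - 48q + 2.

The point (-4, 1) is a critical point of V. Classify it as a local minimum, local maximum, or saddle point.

saddle point

The mixed partial ∂²V/∂p∂q is 0, so the Hessian at any point is diag(V_pp, V_qq) = diag(6p, 12(-3q^2 + 8q + 1)).
At (-4, 1): H = diag(-24, 72).
The eigenvalues have opposite signs, so H is indefinite: a saddle point.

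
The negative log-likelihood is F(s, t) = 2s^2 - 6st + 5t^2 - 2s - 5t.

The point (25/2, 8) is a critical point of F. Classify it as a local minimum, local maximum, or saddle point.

local minimum

The Hessian of F is constant: H = [[4, -6], [-6, 10]].
det(H) = 4·10 − (-6)² = 4.
det(H) > 0 and tr(H) = 14 > 0, so H is positive definite and the point is a local minimum.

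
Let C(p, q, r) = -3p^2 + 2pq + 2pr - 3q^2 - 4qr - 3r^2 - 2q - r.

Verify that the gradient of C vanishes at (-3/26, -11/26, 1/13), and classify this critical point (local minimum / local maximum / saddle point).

∇C = (-6p + 2q + 2r, 2p - 6q - 4r - 2, 2p - 4q - 6r - 1); substituting (-3/26, -11/26, 1/13) gives ∇C = (0, 0, 0), so (-3/26, -11/26, 1/13) is indeed a critical point.
The Hessian is constant: H = [[-6, 2, 2], [2, -6, -4], [2, -4, -6]].
Leading principal minors: Δ₁ = -6, Δ₂ = 32, Δ₃ = -104.
The minors alternate sign starting negative (−, +, −), so H is negative definite: a local maximum.

local maximum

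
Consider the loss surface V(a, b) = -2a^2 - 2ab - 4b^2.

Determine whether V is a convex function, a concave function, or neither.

concave

V is quadratic, so its Hessian is the constant matrix H = [[-4, -2], [-2, -8]].
det(H) = 28, tr(H) = -12.
det(H) > 0 and tr(H) < 0, so H is negative definite everywhere: concave.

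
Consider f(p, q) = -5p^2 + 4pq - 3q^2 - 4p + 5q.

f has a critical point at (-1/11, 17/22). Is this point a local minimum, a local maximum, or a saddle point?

The Hessian of f is constant: H = [[-10, 4], [4, -6]].
det(H) = (-10)·(-6) − 4² = 44.
det(H) > 0 and tr(H) = -16 < 0, so H is negative definite and the point is a local maximum.

local maximum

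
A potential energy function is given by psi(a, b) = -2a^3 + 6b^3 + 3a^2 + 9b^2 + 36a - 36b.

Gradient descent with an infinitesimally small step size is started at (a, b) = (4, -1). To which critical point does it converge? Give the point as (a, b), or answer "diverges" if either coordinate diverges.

diverges

psi is separable, so gradient descent decouples: a follows -∂psi/∂a, b follows -∂psi/∂b.
∂psi/∂a = -6(a - 3)(a + 2); at a=4 this is -36, so a increases.
∂psi/∂b = 18(b - 1)(b + 2); at b=-1 this is -36, so b increases.
The a-coordinate has no critical point in that direction and runs off to infinity.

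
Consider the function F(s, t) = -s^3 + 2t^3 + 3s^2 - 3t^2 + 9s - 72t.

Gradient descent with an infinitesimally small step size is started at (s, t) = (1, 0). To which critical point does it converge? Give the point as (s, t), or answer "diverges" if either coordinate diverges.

(-1, 4)

F is separable, so gradient descent decouples: s follows -∂F/∂s, t follows -∂F/∂t.
∂F/∂s = -3(s - 3)(s + 1); at s=1 this is 12, so s decreases.
∂F/∂t = 6(t - 4)(t + 3); at t=0 this is -72, so t increases.
s converges to its nearest critical value -1 (a local min of the s-part); t converges to 4. The iterate converges to (-1, 4).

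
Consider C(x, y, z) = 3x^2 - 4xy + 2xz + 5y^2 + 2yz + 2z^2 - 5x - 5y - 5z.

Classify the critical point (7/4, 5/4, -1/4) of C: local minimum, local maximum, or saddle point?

local minimum

The Hessian is constant: H = [[6, -4, 2], [-4, 10, 2], [2, 2, 4]].
Leading principal minors: Δ₁ = 6, Δ₂ = 44, Δ₃ = 80.
All leading minors are positive, so H is positive definite: a local minimum.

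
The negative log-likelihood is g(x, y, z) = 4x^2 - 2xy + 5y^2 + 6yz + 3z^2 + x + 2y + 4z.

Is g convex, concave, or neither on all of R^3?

convex

g is quadratic, so its Hessian is the constant matrix H = [[8, -2, 0], [-2, 10, 6], [0, 6, 6]].
Leading principal minors: 8, 76, 168.
All positive ⇒ H ≻ 0 ⇒ convex.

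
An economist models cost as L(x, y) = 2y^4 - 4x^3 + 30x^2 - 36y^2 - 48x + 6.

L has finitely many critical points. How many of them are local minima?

2

L separates as a function of x plus a function of y, so ∇L=0 decouples.
∂L/∂x = -12(x - 4)(x - 1) = 0 at x ∈ {1, 4}; ∂L/∂y = 8y(y - 3)(y + 3) = 0 at y ∈ {-3, 0, 3}.
The Hessian is diagonal: diag(L_xx, L_yy). Second derivatives: L_xx(1)=36, L_xx(4)=-36; L_yy(-3)=144, L_yy(0)=-72, L_yy(3)=144.
Local minima occur where both diagonal entries positive: (1, -3), (1, 3). Count: 2.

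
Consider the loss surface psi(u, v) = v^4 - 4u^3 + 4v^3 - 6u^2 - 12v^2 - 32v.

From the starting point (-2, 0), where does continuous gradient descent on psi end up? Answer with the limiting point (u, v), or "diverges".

(-1, 2)

psi is separable, so gradient descent decouples: u follows -∂psi/∂u, v follows -∂psi/∂v.
∂psi/∂u = -12u(u + 1); at u=-2 this is -24, so u increases.
∂psi/∂v = 4(v - 2)(v + 1)(v + 4); at v=0 this is -32, so v increases.
u converges to its nearest critical value -1 (a local min of the u-part); v converges to 2. The iterate converges to (-1, 2).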